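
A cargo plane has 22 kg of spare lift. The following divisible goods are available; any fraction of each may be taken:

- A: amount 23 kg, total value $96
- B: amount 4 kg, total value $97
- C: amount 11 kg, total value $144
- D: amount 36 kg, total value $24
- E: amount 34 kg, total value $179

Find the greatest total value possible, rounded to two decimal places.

Take in order of value per unit:
- B (97/4 per unit): all 4 → value 97, running total 97.00
- C (144/11 per unit): all 11 → value 144, running total 241.00
- E (179/34 per unit): 7 of 34 → value 7×179/34 = 36.8529, running total 277.85
Total 277.85.

277.85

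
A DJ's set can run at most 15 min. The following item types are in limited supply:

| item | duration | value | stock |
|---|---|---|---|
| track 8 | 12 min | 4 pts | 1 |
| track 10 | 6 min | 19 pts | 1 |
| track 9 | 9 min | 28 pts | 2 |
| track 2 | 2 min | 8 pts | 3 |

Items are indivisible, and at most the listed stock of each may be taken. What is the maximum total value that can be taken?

52 pts

Top feasible selections:
- 1×track 9 + 3×track 2: duration 15, value 52
- 1×track 10 + 1×track 9: duration 15, value 47
- 1×track 9 + 2×track 2: duration 13, value 44
- 1×track 10 + 3×track 2: duration 12, value 43
Best: 52 pts.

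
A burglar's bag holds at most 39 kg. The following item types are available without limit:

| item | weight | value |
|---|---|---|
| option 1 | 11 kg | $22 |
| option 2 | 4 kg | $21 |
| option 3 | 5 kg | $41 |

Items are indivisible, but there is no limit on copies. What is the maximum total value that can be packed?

$308

Best value-per-unit is option 3 at 41/5; filling with it alone gives 7×41 = 287.
Optimal mix: 1×option 2 + 7×option 3 → weight 39, value 308.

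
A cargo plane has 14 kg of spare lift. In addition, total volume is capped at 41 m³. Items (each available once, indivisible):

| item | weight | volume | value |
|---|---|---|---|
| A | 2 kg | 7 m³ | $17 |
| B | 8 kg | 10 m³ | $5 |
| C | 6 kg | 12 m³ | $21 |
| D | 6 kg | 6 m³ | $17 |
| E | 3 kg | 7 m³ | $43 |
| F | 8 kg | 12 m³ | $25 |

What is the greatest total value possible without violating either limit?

Feasible sets respecting both limits:
- A+E+F: weight 13, volume 26, value 85
- A+C+E: weight 11, volume 26, value 81
- A+D+E: weight 11, volume 20, value 77
Best: $85.

$85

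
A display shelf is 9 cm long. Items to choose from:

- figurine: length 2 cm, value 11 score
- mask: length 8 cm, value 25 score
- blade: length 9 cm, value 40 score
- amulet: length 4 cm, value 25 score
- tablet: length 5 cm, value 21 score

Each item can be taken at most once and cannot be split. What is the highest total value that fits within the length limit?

Check high-value combinations within 9 cm:
- amulet+tablet: length 4+5=9, value 25+21=46
- blade: length 9, value 40
- figurine+amulet: length 2+4=6, value 11+25=36
- figurine+tablet: length 2+5=7, value 11+21=32
- amulet: length 4, value 25
Best: 46 score.

46 score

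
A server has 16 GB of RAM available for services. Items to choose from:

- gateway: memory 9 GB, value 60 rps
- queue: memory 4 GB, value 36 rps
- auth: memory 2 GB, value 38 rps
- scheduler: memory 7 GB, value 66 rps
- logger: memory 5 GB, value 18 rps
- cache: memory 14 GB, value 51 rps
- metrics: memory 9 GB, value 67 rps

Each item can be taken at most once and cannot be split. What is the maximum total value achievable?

141 rps

Check high-value combinations within 16 GB:
- queue+auth+metrics: memory 4+2+9=15, value 36+38+67=141
- queue+auth+scheduler: memory 4+2+7=13, value 36+38+66=140
- gateway+queue+auth: memory 9+4+2=15, value 60+36+38=134
- scheduler+metrics: memory 7+9=16, value 66+67=133
- gateway+scheduler: memory 9+7=16, value 60+66=126
Best: 141 rps.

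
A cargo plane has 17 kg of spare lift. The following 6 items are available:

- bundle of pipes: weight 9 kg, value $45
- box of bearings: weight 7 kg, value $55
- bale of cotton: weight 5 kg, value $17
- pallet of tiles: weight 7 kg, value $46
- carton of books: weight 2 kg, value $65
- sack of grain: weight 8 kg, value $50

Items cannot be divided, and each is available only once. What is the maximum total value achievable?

$170

Check high-value combinations within 17 kg:
- box of bearings+carton of books+sack of grain: weight 7+2+8=17, value 55+65+50=170
- box of bearings+pallet of tiles+carton of books: weight 7+7+2=16, value 55+46+65=166
- pallet of tiles+carton of books+sack of grain: weight 7+2+8=17, value 46+65+50=161
Best: $170.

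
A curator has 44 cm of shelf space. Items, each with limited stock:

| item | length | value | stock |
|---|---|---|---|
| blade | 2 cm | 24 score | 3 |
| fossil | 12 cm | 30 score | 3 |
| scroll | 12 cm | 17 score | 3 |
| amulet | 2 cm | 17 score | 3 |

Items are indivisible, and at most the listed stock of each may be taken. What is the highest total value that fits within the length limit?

183 score

Best selections within length 44 and stock limits:
- 3×blade + 2×fossil + 3×amulet: length 36, value 183
- 3×blade + 3×fossil + 1×amulet: length 44, value 179
- 2×blade + 3×fossil + 2×amulet: length 44, value 172
Best: 183 score.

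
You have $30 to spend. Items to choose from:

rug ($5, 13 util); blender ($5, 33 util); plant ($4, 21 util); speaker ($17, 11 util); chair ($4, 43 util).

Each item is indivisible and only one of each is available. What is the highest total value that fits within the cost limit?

110 util

This is a 0/1 knapsack; check combinations near the capacity.
- rug+blender+plant+chair: cost 5+5+4+4=18, value 13+33+21+43=110
- blender+plant+speaker+chair: cost 5+4+17+4=30, value 33+21+11+43=108
- blender+plant+chair: cost 5+4+4=13, value 33+21+43=97
- rug+blender+chair: cost 5+5+4=14, value 13+33+43=89
Best: 110 util.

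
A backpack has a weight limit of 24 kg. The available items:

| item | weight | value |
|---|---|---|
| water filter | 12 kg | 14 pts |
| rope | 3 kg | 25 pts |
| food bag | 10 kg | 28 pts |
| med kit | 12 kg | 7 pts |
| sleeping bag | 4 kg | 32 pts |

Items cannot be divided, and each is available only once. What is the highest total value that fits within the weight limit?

This is a 0/1 knapsack; check combinations near the capacity.
- rope+food bag+sleeping bag: weight 3+10+4=17, value 25+28+32=85
- water filter+rope+sleeping bag: weight 12+3+4=19, value 14+25+32=71
- rope+med kit+sleeping bag: weight 3+12+4=19, value 25+7+32=64
- food bag+sleeping bag: weight 10+4=14, value 28+32=60
- rope+sleeping bag: weight 3+4=7, value 25+32=57
Best: 85 pts.

85 pts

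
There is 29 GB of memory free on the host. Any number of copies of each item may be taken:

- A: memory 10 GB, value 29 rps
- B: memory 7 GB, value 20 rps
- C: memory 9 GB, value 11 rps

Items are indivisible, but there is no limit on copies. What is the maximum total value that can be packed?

80 rps

Best value-per-unit is A at 29/10; filling with it alone gives 2×29 = 58.
Optimal mix: 4×B → memory 28, value 80.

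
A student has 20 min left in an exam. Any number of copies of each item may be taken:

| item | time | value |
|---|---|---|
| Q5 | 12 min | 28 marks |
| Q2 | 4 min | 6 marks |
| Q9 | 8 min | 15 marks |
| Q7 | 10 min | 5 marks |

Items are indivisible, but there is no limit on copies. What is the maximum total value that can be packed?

43 marks

Best value-per-unit is Q5 at 28/12; filling with it alone gives 1×28 = 28.
Optimal mix: 1×Q5 + 1×Q9 → time 20, value 43.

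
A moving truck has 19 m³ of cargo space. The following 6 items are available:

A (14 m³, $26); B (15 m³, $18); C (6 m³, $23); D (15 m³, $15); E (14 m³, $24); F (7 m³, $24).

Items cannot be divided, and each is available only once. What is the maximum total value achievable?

Check high-value combinations within 19 m³:
- C+F: volume 6+7=13, value 23+24=47
- A: volume 14, value 26
- F: volume 7, value 24
Best: $47.

$47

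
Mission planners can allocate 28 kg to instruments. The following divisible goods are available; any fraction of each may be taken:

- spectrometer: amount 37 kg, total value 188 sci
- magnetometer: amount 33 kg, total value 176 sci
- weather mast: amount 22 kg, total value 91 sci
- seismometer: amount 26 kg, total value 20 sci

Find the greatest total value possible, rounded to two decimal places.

Take in order of value per unit:
- magnetometer (176/33 per unit): 28 of 33 → value 28×176/33 = 149.3333, running total 149.33
Total 149.33.

149.33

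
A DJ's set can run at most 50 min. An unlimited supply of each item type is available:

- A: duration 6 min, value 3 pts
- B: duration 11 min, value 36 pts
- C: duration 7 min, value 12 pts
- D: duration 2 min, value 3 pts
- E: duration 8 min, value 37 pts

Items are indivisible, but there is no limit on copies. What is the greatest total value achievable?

225 pts

Best value-per-unit is E at 37/8; filling with it alone gives 6×37 = 222.
Optimal mix: 1×D + 6×E → duration 50, value 225.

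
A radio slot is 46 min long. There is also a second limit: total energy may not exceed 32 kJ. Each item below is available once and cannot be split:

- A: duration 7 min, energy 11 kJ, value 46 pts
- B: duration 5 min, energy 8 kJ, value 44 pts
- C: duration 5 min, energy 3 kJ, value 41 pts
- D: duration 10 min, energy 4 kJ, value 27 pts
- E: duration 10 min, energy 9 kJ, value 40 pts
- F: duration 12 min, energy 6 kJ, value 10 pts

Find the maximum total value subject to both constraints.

Feasible sets respecting both limits:
- A+B+C+E: duration 27, energy 31, value 171
- A+B+C+D+F: duration 39, energy 32, value 168
- B+C+D+E+F: duration 42, energy 30, value 162
Best: 171 pts.

171 pts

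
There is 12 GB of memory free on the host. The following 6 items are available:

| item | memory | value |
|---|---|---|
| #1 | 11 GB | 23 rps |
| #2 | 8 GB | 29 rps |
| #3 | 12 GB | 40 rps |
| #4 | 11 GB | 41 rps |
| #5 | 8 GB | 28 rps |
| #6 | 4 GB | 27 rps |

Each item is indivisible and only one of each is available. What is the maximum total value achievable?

Check high-value combinations within 12 GB:
- #2+#6: memory 8+4=12, value 29+27=56
- #5+#6: memory 8+4=12, value 28+27=55
- #4: memory 11, value 41
- #3: memory 12, value 40
- #2: memory 8, value 29
Best: 56 rps.

56 rps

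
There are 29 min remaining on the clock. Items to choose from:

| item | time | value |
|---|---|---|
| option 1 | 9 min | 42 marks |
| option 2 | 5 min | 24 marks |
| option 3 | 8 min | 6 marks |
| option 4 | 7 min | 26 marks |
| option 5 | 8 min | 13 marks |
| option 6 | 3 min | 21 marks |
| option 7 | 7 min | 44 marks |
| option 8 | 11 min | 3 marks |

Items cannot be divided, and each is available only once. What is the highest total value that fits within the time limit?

136 marks

Check high-value combinations within 29 min:
- option 1+option 2+option 4+option 7: time 9+5+7+7=28, value 42+24+26+44=136
- option 1+option 4+option 6+option 7: time 9+7+3+7=26, value 42+26+21+44=133
- option 1+option 2+option 6+option 7: time 9+5+3+7=24, value 42+24+21+44=131
- option 1+option 2+option 5+option 7: time 9+5+8+7=29, value 42+24+13+44=123
- option 1+option 5+option 6+option 7: time 9+8+3+7=27, value 42+13+21+44=120
Best: 136 marks.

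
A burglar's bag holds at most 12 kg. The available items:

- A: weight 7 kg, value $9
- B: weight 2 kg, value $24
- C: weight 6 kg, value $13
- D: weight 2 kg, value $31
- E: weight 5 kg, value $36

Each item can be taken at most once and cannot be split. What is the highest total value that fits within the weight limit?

$91

Check high-value combinations within 12 kg:
- B+D+E: weight 2+2+5=9, value 24+31+36=91
- B+C+D: weight 2+6+2=10, value 24+13+31=68
- D+E: weight 2+5=7, value 31+36=67
- A+B+D: weight 7+2+2=11, value 9+24+31=64
Best: $91.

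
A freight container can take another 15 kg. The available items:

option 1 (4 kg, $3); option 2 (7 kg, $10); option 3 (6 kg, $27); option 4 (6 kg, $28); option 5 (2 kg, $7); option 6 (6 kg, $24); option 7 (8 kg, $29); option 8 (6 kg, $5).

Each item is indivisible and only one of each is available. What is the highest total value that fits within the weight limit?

Check high-value combinations within 15 kg:
- option 3+option 4+option 5: weight 6+6+2=14, value 27+28+7=62
- option 4+option 5+option 6: weight 6+2+6=14, value 28+7+24=59
- option 3+option 5+option 6: weight 6+2+6=14, value 27+7+24=58
- option 4+option 7: weight 6+8=14, value 28+29=57
- option 3+option 7: weight 6+8=14, value 27+29=56
Best: $62.

$62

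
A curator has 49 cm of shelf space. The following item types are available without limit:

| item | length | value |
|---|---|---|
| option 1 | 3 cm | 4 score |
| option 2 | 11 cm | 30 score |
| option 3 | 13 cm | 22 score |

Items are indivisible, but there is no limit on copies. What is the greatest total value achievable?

Best value-per-unit is option 2 at 30/11; filling with it alone gives 4×30 = 120.
Optimal mix: 1×option 1 + 4×option 2 → length 47, value 124.

124 score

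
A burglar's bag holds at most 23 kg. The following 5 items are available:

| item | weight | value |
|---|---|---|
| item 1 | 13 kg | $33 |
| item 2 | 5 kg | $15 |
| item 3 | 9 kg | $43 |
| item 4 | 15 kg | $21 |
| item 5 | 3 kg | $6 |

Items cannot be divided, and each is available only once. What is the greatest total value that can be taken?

Check high-value combinations within 23 kg:
- item 1+item 3: weight 13+9=22, value 33+43=76
- item 2+item 3+item 5: weight 5+9+3=17, value 15+43+6=64
- item 2+item 3: weight 5+9=14, value 15+43=58
Best: $76.

$76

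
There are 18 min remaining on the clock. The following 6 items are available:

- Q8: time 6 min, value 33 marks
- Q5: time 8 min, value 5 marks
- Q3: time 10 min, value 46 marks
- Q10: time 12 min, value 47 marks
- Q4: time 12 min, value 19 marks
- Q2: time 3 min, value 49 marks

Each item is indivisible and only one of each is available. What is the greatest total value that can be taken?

Check high-value combinations within 18 min:
- Q10+Q2: time 12+3=15, value 47+49=96
- Q3+Q2: time 10+3=13, value 46+49=95
- Q8+Q5+Q2: time 6+8+3=17, value 33+5+49=87
Best: 96 marks.

96 marks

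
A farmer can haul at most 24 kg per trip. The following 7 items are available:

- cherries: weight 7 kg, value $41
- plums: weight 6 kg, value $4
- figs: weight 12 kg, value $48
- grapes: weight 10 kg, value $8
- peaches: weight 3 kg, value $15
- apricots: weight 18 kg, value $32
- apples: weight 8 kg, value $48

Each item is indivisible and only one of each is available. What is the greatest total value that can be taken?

Check high-value combinations within 24 kg:
- figs+peaches+apples: weight 12+3+8=23, value 48+15+48=111
- cherries+plums+peaches+apples: weight 7+6+3+8=24, value 41+4+15+48=108
- cherries+peaches+apples: weight 7+3+8=18, value 41+15+48=104
- cherries+figs+peaches: weight 7+12+3=22, value 41+48+15=104
- figs+apples: weight 12+8=20, value 48+48=96
Best: $111.

$111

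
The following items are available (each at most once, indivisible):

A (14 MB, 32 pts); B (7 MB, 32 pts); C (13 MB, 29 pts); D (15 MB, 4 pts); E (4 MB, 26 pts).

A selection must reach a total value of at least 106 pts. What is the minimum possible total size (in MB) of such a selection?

38

Subsets with value ≥ 106, sorted by total size:
- A+B+C+E: size 38, value 119
- A+B+C+D+E: size 53, value 123
Minimum size: 38 MB.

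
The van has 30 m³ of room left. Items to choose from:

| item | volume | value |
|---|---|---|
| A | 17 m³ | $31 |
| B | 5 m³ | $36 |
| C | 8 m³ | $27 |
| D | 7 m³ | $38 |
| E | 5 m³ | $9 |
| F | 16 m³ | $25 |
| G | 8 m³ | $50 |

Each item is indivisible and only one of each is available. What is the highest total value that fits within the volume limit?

This is a 0/1 knapsack; check combinations near the capacity.
- B+C+D+G: volume 5+8+7+8=28, value 36+27+38+50=151
- B+D+E+G: volume 5+7+5+8=25, value 36+38+9+50=133
- B+D+G: volume 5+7+8=20, value 36+38+50=124
Best: $151.

$151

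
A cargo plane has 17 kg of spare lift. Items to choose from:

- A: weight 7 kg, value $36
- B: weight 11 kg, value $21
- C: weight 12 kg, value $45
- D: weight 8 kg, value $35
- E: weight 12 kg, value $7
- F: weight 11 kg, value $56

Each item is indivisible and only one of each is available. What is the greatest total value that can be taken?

$71

This is a 0/1 knapsack; check combinations near the capacity.
- A+D: weight 7+8=15, value 36+35=71
- F: weight 11, value 56
- C: weight 12, value 45
- A: weight 7, value 36
- D: weight 8, value 35
Best: $71.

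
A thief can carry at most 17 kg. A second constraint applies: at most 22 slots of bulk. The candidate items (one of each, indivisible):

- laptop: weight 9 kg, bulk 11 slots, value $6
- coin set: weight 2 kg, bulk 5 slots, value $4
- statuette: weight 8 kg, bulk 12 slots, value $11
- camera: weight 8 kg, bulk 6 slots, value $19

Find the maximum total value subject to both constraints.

$30

Feasible sets respecting both limits:
- statuette+camera: weight 16, bulk 18, value 30
- laptop+camera: weight 17, bulk 17, value 25
- coin set+camera: weight 10, bulk 11, value 23
- camera: weight 8, bulk 6, value 19
Best: $30.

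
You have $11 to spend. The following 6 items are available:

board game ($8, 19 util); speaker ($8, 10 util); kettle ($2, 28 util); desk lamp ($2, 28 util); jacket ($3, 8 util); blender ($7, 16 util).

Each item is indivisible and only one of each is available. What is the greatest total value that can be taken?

Check high-value combinations within $11:
- kettle+desk lamp+blender: cost 2+2+7=11, value 28+28+16=72
- kettle+desk lamp+jacket: cost 2+2+3=7, value 28+28+8=64
- kettle+desk lamp: cost 2+2=4, value 28+28=56
- board game+kettle: cost 8+2=10, value 19+28=47
- board game+desk lamp: cost 8+2=10, value 19+28=47
Best: 72 util.

72 util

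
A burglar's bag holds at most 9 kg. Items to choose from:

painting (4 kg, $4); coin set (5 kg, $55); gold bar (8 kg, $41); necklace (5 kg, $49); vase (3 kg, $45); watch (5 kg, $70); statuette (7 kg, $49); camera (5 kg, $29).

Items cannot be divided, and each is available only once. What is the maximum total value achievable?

$115

Check high-value combinations within 9 kg:
- vase+watch: weight 3+5=8, value 45+70=115
- coin set+vase: weight 5+3=8, value 55+45=100
- necklace+vase: weight 5+3=8, value 49+45=94
- vase+camera: weight 3+5=8, value 45+29=74
Best: $115.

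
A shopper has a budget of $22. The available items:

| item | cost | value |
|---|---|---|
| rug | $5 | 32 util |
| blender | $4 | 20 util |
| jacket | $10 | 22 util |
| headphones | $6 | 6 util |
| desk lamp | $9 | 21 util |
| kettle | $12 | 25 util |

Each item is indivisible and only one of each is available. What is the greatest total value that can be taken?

77 util

Check high-value combinations within $22:
- rug+blender+kettle: cost 5+4+12=21, value 32+20+25=77
- rug+blender+jacket: cost 5+4+10=19, value 32+20+22=74
- rug+blender+desk lamp: cost 5+4+9=18, value 32+20+21=73
Best: 77 util.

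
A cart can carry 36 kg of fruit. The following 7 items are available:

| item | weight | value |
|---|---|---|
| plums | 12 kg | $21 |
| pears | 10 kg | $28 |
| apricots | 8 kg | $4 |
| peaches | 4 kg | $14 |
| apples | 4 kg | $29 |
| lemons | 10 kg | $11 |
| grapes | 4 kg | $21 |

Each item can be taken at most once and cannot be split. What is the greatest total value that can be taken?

$113

This is a 0/1 knapsack; check combinations near the capacity.
- plums+pears+peaches+apples+grapes: weight 12+10+4+4+4=34, value 21+28+14+29+21=113
- pears+peaches+apples+lemons+grapes: weight 10+4+4+10+4=32, value 28+14+29+11+21=103
- plums+pears+apples+grapes: weight 12+10+4+4=30, value 21+28+29+21=99
- pears+apricots+peaches+apples+grapes: weight 10+8+4+4+4=30, value 28+4+14+29+21=96
Best: $113.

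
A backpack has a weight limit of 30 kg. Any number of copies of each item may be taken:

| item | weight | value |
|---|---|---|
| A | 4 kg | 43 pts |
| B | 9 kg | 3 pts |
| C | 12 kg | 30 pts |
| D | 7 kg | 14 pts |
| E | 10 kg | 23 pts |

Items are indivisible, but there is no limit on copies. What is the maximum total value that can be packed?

301 pts

Best value-per-unit is A at 43/4, and filling with it alone uses weight 7×4=28. No mix of the others beats 7×43 = 301.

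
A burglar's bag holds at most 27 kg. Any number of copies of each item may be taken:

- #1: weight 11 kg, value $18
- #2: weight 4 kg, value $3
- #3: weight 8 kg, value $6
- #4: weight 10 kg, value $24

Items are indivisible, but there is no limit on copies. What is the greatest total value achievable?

Best value-per-unit is #4 at 24/10; filling with it alone gives 2×24 = 48.
Optimal mix: 1×#2 + 2×#4 → weight 24, value 51.

$51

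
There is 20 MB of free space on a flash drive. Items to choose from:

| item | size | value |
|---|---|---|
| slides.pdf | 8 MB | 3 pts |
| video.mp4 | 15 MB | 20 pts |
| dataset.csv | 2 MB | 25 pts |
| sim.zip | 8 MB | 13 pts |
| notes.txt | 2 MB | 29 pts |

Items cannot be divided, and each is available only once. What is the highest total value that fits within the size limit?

74 pts

Check high-value combinations within 20 MB:
- video.mp4+dataset.csv+notes.txt: size 15+2+2=19, value 20+25+29=74
- slides.pdf+dataset.csv+sim.zip+notes.txt: size 8+2+8+2=20, value 3+25+13+29=70
- dataset.csv+sim.zip+notes.txt: size 2+8+2=12, value 25+13+29=67
Best: 74 pts.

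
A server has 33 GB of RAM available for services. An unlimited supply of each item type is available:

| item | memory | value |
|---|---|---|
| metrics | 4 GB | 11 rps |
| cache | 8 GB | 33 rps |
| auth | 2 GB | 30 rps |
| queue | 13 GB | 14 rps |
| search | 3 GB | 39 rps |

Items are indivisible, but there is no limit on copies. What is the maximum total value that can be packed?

489 rps

Best value-per-unit is auth at 30/2; filling with it alone gives 16×30 = 480.
Optimal mix: 15×auth + 1×search → memory 33, value 489.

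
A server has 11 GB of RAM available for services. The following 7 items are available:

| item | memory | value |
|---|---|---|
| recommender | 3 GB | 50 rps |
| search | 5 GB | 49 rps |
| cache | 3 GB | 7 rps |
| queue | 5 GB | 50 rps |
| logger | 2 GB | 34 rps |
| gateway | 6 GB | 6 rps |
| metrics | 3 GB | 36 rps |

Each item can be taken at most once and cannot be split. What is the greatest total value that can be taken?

136 rps

Check high-value combinations within 11 GB:
- recommender+queue+metrics: memory 3+5+3=11, value 50+50+36=136
- recommender+search+metrics: memory 3+5+3=11, value 50+49+36=135
- recommender+queue+logger: memory 3+5+2=10, value 50+50+34=134
- recommender+search+logger: memory 3+5+2=10, value 50+49+34=133
- recommender+cache+logger+metrics: memory 3+3+2+3=11, value 50+7+34+36=127
Best: 136 rps.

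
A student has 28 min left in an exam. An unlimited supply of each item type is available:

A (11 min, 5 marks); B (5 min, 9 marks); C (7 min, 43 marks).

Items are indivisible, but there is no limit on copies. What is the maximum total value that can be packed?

Best value-per-unit is C at 43/7, and filling with it alone uses time 4×7=28. No mix of the others beats 4×43 = 172.

172 marks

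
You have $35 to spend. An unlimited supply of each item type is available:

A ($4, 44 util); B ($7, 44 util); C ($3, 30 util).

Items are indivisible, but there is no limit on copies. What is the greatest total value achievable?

Best value-per-unit is A at 44/4; filling with it alone gives 8×44 = 352.
Optimal mix: 8×A + 1×C → cost 35, value 382.

382 util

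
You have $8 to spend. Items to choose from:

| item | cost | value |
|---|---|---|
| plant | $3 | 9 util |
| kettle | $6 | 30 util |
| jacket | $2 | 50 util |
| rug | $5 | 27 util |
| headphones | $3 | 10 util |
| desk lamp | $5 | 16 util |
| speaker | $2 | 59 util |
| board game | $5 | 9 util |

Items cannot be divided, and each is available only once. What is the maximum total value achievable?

Check high-value combinations within $8:
- jacket+headphones+speaker: cost 2+3+2=7, value 50+10+59=119
- plant+jacket+speaker: cost 3+2+2=7, value 9+50+59=118
- jacket+speaker: cost 2+2=4, value 50+59=109
- kettle+speaker: cost 6+2=8, value 30+59=89
Best: 119 util.

119 util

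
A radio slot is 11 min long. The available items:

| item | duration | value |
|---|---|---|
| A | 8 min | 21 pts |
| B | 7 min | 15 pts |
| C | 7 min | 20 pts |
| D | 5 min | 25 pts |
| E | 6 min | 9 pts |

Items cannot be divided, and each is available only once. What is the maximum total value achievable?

Check high-value combinations within 11 min:
- D+E: duration 5+6=11, value 25+9=34
- D: duration 5, value 25
- A: duration 8, value 21
- C: duration 7, value 20
Best: 34 pts.

34 pts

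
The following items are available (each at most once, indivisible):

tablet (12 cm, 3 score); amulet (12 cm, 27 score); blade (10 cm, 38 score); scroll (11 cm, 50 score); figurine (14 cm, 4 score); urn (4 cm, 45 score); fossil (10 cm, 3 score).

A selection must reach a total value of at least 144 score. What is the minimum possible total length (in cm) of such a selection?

Subsets with value ≥ 144, sorted by total length:
- amulet+blade+scroll+urn: length 37, value 160
- amulet+blade+scroll+urn+fossil: length 47, value 163
- tablet+amulet+blade+scroll+urn: length 49, value 163
- amulet+blade+scroll+figurine+urn: length 51, value 164
Minimum length: 37 cm.

37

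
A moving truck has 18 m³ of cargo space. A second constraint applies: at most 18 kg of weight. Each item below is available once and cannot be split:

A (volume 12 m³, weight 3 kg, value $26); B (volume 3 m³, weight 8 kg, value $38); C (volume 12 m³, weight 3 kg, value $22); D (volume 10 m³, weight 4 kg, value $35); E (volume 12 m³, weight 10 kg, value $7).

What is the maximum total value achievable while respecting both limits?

$73

Feasible sets respecting both limits:
- B+D: volume 13, weight 12, value 73
- A+B: volume 15, weight 11, value 64
- B+C: volume 15, weight 11, value 60
- B+E: volume 15, weight 18, value 45
Best: $73.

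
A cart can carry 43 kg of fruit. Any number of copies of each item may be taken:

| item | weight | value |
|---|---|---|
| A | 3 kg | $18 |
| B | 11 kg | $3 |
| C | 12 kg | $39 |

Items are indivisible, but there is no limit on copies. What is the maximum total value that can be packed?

$252

Best value-per-unit is A at 18/3, and filling with it alone uses weight 14×3=42. No mix of the others beats 14×18 = 252.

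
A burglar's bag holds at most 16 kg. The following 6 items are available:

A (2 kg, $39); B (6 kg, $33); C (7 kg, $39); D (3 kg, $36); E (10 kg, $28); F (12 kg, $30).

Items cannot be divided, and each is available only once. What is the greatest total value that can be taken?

$114

Check high-value combinations within 16 kg:
- A+C+D: weight 2+7+3=12, value 39+39+36=114
- A+B+C: weight 2+6+7=15, value 39+33+39=111
- A+B+D: weight 2+6+3=11, value 39+33+36=108
- B+C+D: weight 6+7+3=16, value 33+39+36=108
- A+D+E: weight 2+3+10=15, value 39+36+28=103
Best: $114.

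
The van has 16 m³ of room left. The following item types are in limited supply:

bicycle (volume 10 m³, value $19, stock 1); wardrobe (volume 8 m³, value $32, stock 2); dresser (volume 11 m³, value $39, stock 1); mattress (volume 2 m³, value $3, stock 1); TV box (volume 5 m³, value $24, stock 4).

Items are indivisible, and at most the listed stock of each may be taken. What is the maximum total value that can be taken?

$72

Best selections within volume 16 and stock limits:
- 3×TV box: volume 15, value 72
- 2×wardrobe: volume 16, value 64
- 1×dresser + 1×TV box: volume 16, value 63
Best: $72.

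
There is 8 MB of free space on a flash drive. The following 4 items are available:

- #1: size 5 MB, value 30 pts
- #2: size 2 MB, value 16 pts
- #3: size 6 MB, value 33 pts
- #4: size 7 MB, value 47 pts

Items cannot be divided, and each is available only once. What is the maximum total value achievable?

This is a 0/1 knapsack; check combinations near the capacity.
- #2+#3: size 2+6=8, value 16+33=49
- #4: size 7, value 47
- #1+#2: size 5+2=7, value 30+16=46
Best: 49 pts.

49 pts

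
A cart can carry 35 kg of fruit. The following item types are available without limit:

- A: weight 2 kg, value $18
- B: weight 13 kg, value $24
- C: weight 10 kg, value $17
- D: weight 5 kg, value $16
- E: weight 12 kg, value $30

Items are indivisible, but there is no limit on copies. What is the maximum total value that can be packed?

$306

Best value-per-unit is A at 18/2, and filling with it alone uses weight 17×2=34. No mix of the others beats 17×18 = 306.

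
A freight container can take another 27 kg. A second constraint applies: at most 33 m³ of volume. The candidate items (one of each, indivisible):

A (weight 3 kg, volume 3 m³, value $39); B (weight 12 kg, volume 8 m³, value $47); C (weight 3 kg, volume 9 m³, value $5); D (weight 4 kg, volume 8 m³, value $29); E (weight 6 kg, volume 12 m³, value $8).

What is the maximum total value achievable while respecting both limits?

Feasible sets respecting both limits:
- A+B+D+E: weight 25, volume 31, value 123
- A+B+C+D: weight 22, volume 28, value 120
- A+B+D: weight 19, volume 19, value 115
Best: $123.

$123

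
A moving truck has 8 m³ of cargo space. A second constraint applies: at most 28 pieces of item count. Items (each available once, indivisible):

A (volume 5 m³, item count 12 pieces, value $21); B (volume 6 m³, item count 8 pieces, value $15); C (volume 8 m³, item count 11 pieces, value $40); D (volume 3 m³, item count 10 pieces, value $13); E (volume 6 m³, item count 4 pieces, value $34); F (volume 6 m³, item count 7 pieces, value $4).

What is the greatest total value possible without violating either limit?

$40

Feasible sets respecting both limits:
- C: volume 8, item count 11, value 40
- A+D: volume 8, item count 22, value 34
- E: volume 6, item count 4, value 34
Best: $40.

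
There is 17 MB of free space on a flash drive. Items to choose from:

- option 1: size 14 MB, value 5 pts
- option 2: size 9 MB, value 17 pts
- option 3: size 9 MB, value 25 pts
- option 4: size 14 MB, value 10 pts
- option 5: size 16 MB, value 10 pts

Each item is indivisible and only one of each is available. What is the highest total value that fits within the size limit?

Check high-value combinations within 17 MB:
- option 3: size 9, value 25
- option 2: size 9, value 17
- option 4: size 14, value 10
Best: 25 pts.

25 pts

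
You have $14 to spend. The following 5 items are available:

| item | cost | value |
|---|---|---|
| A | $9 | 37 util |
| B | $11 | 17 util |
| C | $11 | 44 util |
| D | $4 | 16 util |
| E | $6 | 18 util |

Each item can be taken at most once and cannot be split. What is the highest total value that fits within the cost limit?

Check high-value combinations within $14:
- A+D: cost 9+4=13, value 37+16=53
- C: cost 11, value 44
- A: cost 9, value 37
- D+E: cost 4+6=10, value 16+18=34
Best: 53 util.

53 util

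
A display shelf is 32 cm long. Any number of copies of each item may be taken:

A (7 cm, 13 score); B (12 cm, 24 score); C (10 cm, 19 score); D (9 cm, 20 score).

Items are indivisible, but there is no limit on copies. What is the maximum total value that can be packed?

66 score

Best value-per-unit is D at 20/9; filling with it alone gives 3×20 = 60.
Optimal mix: 2×A + 2×D → length 32, value 66.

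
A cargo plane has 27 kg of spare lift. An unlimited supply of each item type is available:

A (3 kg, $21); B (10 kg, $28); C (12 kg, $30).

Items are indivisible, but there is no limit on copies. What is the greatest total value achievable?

Best value-per-unit is A at 21/3, and filling with it alone uses weight 9×3=27. No mix of the others beats 9×21 = 189.

$189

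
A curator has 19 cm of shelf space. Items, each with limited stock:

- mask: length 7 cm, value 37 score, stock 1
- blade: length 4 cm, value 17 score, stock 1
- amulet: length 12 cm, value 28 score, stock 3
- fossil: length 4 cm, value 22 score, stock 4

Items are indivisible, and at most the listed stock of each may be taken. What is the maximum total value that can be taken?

Top feasible selections:
- 1×mask + 3×fossil: length 19, value 103
- 1×mask + 1×blade + 2×fossil: length 19, value 98
- 4×fossil: length 16, value 88
- 1×blade + 3×fossil: length 16, value 83
Best: 103 score.

103 score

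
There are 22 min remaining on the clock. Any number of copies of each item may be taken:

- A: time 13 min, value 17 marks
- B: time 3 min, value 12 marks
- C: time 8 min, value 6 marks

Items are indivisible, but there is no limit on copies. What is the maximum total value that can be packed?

Best value-per-unit is B at 12/3, and filling with it alone uses time 7×3=21. No mix of the others beats 7×12 = 84.

84 marks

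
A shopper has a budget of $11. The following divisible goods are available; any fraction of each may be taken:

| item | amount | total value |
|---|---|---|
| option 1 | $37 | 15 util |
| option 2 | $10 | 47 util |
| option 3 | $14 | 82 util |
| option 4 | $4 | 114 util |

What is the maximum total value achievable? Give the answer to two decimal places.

Take in order of value per unit:
- option 4 (114/4 per unit): all 4 → value 114, running total 114.00
- option 3 (82/14 per unit): 7 of 14 → value 7×82/14 = 41.0000, running total 155.00
Total 155.00.

155.00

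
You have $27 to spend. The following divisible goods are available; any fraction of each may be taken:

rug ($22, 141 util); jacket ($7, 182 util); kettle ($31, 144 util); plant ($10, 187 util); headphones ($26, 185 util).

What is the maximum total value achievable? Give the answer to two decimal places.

Take in order of value per unit:
- jacket (182/7 per unit): all 7 → value 182, running total 182.00
- plant (187/10 per unit): all 10 → value 187, running total 369.00
- headphones (185/26 per unit): 10 of 26 → value 10×185/26 = 71.1538, running total 440.15
Total 440.15.

440.15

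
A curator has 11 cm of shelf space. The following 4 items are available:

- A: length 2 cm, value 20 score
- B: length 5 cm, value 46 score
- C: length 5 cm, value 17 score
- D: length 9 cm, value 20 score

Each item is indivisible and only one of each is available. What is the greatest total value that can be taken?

Check high-value combinations within 11 cm:
- A+B: length 2+5=7, value 20+46=66
- B+C: length 5+5=10, value 46+17=63
- B: length 5, value 46
Best: 66 score.

66 score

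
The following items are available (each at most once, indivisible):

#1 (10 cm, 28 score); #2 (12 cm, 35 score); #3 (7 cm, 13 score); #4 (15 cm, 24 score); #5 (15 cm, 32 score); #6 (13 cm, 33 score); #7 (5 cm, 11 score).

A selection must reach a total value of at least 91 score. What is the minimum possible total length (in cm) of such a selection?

Subsets with value ≥ 91, sorted by total length:
- #1+#2+#6: length 35, value 96
- #1+#2+#5: length 37, value 95
- #2+#3+#6+#7: length 37, value 92
- #1+#5+#6: length 38, value 93
Minimum length: 35 cm.

35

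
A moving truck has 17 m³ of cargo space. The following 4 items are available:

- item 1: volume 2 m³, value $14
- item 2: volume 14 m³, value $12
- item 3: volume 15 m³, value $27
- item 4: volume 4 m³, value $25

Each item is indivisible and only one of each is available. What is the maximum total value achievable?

Check high-value combinations within 17 m³:
- item 1+item 3: volume 2+15=17, value 14+27=41
- item 1+item 4: volume 2+4=6, value 14+25=39
- item 3: volume 15, value 27
Best: $41.

$41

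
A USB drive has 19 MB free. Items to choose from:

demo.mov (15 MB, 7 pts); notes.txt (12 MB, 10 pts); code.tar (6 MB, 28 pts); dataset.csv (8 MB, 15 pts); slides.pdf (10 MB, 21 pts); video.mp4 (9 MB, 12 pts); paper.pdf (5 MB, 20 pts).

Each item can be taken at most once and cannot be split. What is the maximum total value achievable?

63 pts

Check high-value combinations within 19 MB:
- code.tar+dataset.csv+paper.pdf: size 6+8+5=19, value 28+15+20=63
- code.tar+slides.pdf: size 6+10=16, value 28+21=49
- code.tar+paper.pdf: size 6+5=11, value 28+20=48
- code.tar+dataset.csv: size 6+8=14, value 28+15=43
Best: 63 pts.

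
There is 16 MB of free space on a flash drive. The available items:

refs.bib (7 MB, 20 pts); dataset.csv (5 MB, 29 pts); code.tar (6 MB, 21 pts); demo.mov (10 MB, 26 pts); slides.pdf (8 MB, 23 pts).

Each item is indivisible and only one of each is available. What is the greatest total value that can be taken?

Check high-value combinations within 16 MB:
- dataset.csv+demo.mov: size 5+10=15, value 29+26=55
- dataset.csv+slides.pdf: size 5+8=13, value 29+23=52
- dataset.csv+code.tar: size 5+6=11, value 29+21=50
- refs.bib+dataset.csv: size 7+5=12, value 20+29=49
- code.tar+demo.mov: size 6+10=16, value 21+26=47
Best: 55 pts.

55 pts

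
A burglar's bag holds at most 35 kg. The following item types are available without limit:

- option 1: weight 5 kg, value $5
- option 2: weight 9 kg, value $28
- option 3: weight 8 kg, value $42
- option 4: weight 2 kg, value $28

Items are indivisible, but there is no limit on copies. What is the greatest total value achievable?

$476

Best value-per-unit is option 4 at 28/2, and filling with it alone uses weight 17×2=34. No mix of the others beats 17×28 = 476.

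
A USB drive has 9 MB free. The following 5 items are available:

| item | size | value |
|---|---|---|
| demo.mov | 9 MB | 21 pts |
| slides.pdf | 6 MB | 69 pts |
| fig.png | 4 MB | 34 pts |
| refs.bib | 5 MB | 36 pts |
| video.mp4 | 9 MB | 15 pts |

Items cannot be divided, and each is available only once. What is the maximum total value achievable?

70 pts

This is a 0/1 knapsack; check combinations near the capacity.
- fig.png+refs.bib: size 4+5=9, value 34+36=70
- slides.pdf: size 6, value 69
- refs.bib: size 5, value 36
- fig.png: size 4, value 34
Best: 70 pts.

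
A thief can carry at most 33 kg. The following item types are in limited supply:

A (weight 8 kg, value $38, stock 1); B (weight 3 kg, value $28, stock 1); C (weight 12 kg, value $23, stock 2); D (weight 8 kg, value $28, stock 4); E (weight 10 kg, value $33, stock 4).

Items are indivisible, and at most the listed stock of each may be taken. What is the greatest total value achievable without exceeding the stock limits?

Best selections within weight 33 and stock limits:
- 1×A + 1×B + 2×E: weight 31, value 132
- 1×A + 1×B + 1×D + 1×E: weight 29, value 127
Best: $132.

$132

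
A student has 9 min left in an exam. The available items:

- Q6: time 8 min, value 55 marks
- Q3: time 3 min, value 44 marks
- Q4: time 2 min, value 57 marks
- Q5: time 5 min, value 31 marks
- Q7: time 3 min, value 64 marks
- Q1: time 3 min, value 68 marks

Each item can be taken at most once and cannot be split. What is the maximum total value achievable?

189 marks

Check high-value combinations within 9 min:
- Q4+Q7+Q1: time 2+3+3=8, value 57+64+68=189
- Q3+Q7+Q1: time 3+3+3=9, value 44+64+68=176
- Q3+Q4+Q1: time 3+2+3=8, value 44+57+68=169
- Q3+Q4+Q7: time 3+2+3=8, value 44+57+64=165
Best: 189 marks.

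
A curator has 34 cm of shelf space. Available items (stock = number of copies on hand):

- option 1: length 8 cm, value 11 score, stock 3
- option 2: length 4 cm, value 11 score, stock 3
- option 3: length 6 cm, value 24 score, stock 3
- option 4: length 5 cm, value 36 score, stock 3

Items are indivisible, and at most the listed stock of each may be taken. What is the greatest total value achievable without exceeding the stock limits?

Top feasible selections:
- 3×option 3 + 3×option 4: length 33, value 180
- 1×option 2 + 2×option 3 + 3×option 4: length 31, value 167
- 3×option 2 + 1×option 3 + 3×option 4: length 33, value 165
- 2×option 3 + 3×option 4: length 27, value 156
Best: 180 score.

180 score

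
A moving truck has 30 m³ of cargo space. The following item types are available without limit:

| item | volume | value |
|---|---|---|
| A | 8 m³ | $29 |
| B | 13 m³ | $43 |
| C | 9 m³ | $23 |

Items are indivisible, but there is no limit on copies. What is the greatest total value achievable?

Best value-per-unit is A at 29/8; filling with it alone gives 3×29 = 87.
Optimal mix: 2×A + 1×B → volume 29, value 101.

$101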